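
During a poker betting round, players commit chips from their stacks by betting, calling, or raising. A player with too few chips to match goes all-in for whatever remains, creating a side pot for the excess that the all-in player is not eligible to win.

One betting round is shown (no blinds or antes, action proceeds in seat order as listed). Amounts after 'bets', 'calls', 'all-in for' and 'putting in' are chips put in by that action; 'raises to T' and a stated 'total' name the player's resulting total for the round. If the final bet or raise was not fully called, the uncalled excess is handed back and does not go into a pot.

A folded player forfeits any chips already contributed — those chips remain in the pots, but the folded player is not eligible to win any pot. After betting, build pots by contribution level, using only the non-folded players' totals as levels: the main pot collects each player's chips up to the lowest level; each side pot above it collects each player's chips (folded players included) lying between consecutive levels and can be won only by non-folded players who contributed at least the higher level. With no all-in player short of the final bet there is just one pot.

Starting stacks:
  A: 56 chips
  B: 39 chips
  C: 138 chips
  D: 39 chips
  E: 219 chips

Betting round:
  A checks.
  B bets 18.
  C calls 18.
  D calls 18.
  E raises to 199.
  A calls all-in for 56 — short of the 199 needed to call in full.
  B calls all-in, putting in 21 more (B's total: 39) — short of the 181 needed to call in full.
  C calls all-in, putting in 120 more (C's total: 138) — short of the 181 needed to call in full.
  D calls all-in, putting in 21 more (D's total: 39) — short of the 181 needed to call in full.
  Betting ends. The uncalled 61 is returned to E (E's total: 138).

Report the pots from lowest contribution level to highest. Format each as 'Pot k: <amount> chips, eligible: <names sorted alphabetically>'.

Pot 1: 195 chips, eligible: A, B, C, D, E
Pot 2: 51 chips, eligible: A, C, E
Pot 3: 164 chips, eligible: C, E

Derivation:
Contributions (after 61 returned to E): A=56, B=39, C=138, D=39, E=138
Pot levels (distinct totals of non-folded players): 39, 56, 138
Layer 1-39: 39 each from A, B, C, D, E = 39*5 = 195 chips; eligible A, B, C, D, E
Layer 40-56: 17 each from A, C, E = 17*3 = 51 chips; eligible A, C, E
Layer 57-138: 82 each from C, E = 82*2 = 164 chips; eligible C, E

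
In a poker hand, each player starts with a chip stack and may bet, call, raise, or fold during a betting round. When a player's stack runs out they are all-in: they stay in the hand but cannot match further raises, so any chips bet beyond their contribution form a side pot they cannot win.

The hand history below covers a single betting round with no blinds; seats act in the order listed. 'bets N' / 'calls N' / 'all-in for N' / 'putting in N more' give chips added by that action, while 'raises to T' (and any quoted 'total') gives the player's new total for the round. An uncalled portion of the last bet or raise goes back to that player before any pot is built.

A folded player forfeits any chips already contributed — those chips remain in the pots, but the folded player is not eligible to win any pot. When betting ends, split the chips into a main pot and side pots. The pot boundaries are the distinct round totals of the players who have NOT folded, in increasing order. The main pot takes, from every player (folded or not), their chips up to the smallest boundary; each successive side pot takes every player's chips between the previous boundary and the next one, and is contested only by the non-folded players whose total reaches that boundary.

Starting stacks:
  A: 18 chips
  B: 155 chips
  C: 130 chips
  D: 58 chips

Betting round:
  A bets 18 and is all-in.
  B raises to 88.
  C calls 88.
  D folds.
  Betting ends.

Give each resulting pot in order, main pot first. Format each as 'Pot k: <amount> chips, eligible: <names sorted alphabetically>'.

Contributions: A=18, B=88, C=88
Folded: D
Pot levels (distinct totals of non-folded players): 18, 88
Layer 1-18: 18 each from A, B, C = 18*3 = 54 chips; eligible A, B, C
Layer 19-88: 70 each from B, C = 70*2 = 140 chips; eligible B, C

Pot 1: 54 chips, eligible: A, B, C
Pot 2: 140 chips, eligible: B, C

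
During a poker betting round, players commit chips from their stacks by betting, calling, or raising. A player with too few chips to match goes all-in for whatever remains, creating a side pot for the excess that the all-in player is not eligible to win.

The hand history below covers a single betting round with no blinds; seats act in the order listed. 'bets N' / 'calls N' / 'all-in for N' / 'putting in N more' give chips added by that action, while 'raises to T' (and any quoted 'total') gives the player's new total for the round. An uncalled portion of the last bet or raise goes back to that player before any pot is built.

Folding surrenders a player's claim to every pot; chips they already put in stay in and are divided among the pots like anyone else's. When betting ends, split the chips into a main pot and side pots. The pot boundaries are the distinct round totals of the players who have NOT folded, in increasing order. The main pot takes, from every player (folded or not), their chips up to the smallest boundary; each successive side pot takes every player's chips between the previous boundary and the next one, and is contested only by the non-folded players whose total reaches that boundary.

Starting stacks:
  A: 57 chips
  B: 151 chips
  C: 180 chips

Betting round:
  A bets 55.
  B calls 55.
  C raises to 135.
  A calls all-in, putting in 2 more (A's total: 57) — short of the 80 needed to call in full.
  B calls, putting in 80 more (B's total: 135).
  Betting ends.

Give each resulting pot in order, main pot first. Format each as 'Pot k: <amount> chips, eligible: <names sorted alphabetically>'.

Contributions: A=57, B=135, C=135
Pot levels (distinct totals of non-folded players): 57, 135
Layer 1-57: 57 each from A, B, C = 57*3 = 171 chips; eligible A, B, C
Layer 58-135: 78 each from B, C = 78*2 = 156 chips; eligible B, C

Pot 1: 171 chips, eligible: A, B, C
Pot 2: 156 chips, eligible: B, C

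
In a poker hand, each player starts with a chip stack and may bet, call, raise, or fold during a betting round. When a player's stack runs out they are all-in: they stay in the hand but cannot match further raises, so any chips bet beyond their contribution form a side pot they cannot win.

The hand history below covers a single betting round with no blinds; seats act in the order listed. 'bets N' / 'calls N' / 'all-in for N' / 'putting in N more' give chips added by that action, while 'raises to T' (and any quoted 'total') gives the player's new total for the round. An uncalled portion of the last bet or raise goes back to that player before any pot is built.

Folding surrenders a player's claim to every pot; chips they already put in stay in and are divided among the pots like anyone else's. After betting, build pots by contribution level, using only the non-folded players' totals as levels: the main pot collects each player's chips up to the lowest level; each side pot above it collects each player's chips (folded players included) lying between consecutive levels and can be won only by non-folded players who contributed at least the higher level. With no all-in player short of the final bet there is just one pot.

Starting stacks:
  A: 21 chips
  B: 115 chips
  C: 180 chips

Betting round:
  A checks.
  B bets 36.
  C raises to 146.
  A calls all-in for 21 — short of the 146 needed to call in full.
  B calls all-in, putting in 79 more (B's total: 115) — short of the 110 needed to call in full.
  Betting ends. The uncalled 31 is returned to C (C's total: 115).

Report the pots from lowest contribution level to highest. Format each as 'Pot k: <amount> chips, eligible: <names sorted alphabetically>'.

Contributions (after 31 returned to C): A=21, B=115, C=115
Pot levels (distinct totals of non-folded players): 21, 115
Layer 1-21: 21 each from A, B, C = 21*3 = 63 chips; eligible A, B, C
Layer 22-115: 94 each from B, C = 94*2 = 188 chips; eligible B, C

Pot 1: 63 chips, eligible: A, B, C
Pot 2: 188 chips, eligible: B, C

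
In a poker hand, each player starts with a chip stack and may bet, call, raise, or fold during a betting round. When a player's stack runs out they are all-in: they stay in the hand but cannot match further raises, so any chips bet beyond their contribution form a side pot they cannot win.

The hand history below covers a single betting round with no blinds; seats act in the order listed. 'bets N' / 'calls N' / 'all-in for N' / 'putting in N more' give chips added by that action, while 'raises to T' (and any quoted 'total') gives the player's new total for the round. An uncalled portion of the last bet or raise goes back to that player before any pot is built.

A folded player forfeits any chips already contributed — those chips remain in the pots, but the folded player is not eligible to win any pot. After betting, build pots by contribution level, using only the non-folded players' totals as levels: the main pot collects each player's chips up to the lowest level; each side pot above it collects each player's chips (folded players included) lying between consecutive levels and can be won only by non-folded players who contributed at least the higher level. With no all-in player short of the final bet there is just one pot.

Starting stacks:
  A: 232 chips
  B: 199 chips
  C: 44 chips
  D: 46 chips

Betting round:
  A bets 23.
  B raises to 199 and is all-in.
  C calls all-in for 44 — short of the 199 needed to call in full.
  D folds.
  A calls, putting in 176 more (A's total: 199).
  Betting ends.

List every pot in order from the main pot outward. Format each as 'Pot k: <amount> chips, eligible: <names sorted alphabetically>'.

Contributions: A=199, B=199, C=44
Folded: D
Pot levels (distinct totals of non-folded players): 44, 199
Layer 1-44: 44 each from A, B, C = 44*3 = 132 chips; eligible A, B, C
Layer 45-199: 155 each from A, B = 155*2 = 310 chips; eligible A, B

Pot 1: 132 chips, eligible: A, B, C
Pot 2: 310 chips, eligible: A, B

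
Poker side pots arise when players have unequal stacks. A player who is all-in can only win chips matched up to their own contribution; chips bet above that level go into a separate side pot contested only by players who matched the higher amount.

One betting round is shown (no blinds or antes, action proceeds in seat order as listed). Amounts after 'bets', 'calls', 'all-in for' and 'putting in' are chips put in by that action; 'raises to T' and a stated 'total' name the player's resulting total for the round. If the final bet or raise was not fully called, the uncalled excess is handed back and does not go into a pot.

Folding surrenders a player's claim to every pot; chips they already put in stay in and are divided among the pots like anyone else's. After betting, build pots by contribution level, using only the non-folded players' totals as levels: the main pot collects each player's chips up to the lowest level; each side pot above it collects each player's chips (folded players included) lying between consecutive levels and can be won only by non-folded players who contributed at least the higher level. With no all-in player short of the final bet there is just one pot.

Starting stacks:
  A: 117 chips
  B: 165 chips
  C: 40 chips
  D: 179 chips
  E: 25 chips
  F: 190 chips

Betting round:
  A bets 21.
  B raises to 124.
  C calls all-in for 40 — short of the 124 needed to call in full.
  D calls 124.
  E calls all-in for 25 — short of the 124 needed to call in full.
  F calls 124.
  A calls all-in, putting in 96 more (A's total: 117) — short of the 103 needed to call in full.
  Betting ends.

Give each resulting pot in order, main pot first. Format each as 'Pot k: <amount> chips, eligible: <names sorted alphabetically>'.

Pot 1: 150 chips, eligible: A, B, C, D, E, F
Pot 2: 75 chips, eligible: A, B, C, D, F
Pot 3: 308 chips, eligible: A, B, D, F
Pot 4: 21 chips, eligible: B, D, F

Derivation:
Contributions: A=117, B=124, C=40, D=124, E=25, F=124
Pot levels (distinct totals of non-folded players): 25, 40, 117, 124
Layer 1-25: 25 each from A, B, C, D, E, F = 25*6 = 150 chips; eligible A, B, C, D, E, F
Layer 26-40: 15 each from A, B, C, D, F = 15*5 = 75 chips; eligible A, B, C, D, F
Layer 41-117: 77 each from A, B, D, F = 77*4 = 308 chips; eligible A, B, D, F
Layer 118-124: 7 each from B, D, F = 7*3 = 21 chips; eligible B, D, F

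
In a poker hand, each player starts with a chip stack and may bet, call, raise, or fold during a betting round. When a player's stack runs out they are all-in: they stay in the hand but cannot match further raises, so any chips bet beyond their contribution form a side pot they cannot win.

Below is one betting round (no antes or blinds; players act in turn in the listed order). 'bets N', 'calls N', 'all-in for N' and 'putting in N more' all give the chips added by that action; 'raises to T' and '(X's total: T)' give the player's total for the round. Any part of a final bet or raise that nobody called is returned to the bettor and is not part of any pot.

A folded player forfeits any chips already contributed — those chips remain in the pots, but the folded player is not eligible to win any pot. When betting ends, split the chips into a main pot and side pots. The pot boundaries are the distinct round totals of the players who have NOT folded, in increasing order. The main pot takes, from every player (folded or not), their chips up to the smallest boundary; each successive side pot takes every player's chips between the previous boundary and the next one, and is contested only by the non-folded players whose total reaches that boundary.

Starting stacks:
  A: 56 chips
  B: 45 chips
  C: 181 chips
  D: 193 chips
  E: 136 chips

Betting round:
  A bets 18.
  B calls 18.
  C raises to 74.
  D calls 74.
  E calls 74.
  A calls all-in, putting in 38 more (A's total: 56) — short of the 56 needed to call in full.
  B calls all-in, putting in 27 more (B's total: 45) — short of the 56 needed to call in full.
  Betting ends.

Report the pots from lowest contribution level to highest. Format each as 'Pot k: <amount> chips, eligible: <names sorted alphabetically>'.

Pot 1: 225 chips, eligible: A, B, C, D, E
Pot 2: 44 chips, eligible: A, C, D, E
Pot 3: 54 chips, eligible: C, D, E

Derivation:
Contributions: A=56, B=45, C=74, D=74, E=74
Pot levels (distinct totals of non-folded players): 45, 56, 74
Layer 1-45: 45 each from A, B, C, D, E = 45*5 = 225 chips; eligible A, B, C, D, E
Layer 46-56: 11 each from A, C, D, E = 11*4 = 44 chips; eligible A, C, D, E
Layer 57-74: 18 each from C, D, E = 18*3 = 54 chips; eligible C, D, E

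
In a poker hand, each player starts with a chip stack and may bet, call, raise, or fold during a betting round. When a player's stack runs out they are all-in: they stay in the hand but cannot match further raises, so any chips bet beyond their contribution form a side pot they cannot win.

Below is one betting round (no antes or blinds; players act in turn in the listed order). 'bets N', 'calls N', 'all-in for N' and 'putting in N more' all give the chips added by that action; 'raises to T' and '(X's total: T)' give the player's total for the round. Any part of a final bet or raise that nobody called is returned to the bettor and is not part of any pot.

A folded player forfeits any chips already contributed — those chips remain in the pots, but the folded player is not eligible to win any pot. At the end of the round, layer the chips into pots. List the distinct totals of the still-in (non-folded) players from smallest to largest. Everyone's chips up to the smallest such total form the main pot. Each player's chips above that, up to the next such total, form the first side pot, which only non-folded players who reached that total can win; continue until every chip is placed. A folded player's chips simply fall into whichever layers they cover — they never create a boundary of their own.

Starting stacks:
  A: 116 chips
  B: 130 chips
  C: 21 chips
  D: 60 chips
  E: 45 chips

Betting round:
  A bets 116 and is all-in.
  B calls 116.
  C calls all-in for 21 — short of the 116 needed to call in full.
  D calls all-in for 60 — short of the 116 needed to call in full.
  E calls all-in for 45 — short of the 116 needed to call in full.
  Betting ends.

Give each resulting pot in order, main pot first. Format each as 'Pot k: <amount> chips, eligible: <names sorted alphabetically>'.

Pot 1: 105 chips, eligible: A, B, C, D, E
Pot 2: 96 chips, eligible: A, B, D, E
Pot 3: 45 chips, eligible: A, B, D
Pot 4: 112 chips, eligible: A, B

Derivation:
Contributions: A=116, B=116, C=21, D=60, E=45
Pot levels (distinct totals of non-folded players): 21, 45, 60, 116
Layer 1-21: 21 each from A, B, C, D, E = 21*5 = 105 chips; eligible A, B, C, D, E
Layer 22-45: 24 each from A, B, D, E = 24*4 = 96 chips; eligible A, B, D, E
Layer 46-60: 15 each from A, B, D = 15*3 = 45 chips; eligible A, B, D
Layer 61-116: 56 each from A, B = 56*2 = 112 chips; eligible A, B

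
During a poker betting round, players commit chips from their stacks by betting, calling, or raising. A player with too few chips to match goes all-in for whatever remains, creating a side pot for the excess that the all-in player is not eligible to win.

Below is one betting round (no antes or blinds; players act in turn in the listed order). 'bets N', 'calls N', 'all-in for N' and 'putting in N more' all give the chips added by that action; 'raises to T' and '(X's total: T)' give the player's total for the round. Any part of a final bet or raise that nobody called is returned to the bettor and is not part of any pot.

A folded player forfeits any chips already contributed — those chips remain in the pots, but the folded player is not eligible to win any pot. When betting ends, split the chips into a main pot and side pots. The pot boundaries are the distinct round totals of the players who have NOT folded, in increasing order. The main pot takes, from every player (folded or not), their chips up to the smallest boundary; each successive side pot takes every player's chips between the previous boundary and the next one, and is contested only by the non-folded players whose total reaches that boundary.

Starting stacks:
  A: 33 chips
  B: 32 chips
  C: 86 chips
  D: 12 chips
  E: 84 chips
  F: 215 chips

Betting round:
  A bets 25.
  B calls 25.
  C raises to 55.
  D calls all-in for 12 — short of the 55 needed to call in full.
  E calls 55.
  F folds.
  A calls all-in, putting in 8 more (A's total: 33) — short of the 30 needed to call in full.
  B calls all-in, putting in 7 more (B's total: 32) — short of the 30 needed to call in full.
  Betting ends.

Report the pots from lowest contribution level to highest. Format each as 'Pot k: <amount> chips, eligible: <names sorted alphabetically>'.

Contributions: A=33, B=32, C=55, D=12, E=55
Folded: F
Pot levels (distinct totals of non-folded players): 12, 32, 33, 55
Layer 1-12: 12 each from A, B, C, D, E = 12*5 = 60 chips; eligible A, B, C, D, E
Layer 13-32: 20 each from A, B, C, E = 20*4 = 80 chips; eligible A, B, C, E
Layer 33-33: 1 each from A, C, E = 1*3 = 3 chips; eligible A, C, E
Layer 34-55: 22 each from C, E = 22*2 = 44 chips; eligible C, E

Pot 1: 60 chips, eligible: A, B, C, D, E
Pot 2: 80 chips, eligible: A, B, C, E
Pot 3: 3 chips, eligible: A, C, E
Pot 4: 44 chips, eligible: C, E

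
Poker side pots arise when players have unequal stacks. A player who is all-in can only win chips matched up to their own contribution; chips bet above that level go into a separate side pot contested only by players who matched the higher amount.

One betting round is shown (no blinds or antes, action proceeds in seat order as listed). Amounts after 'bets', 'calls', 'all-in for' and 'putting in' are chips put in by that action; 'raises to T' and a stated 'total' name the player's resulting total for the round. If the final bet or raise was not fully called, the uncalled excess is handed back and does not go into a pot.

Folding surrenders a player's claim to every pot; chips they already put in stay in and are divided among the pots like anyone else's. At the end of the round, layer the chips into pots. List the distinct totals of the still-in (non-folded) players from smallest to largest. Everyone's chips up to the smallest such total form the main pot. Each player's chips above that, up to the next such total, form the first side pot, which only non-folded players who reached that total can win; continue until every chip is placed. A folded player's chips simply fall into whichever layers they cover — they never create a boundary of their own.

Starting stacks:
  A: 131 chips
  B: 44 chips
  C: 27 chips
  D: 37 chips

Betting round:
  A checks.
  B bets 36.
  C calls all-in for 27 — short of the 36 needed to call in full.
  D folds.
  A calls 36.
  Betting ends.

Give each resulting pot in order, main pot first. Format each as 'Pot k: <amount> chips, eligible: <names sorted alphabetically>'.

Pot 1: 81 chips, eligible: A, B, C
Pot 2: 18 chips, eligible: A, B

Derivation:
Contributions: A=36, B=36, C=27
Folded: D
Pot levels (distinct totals of non-folded players): 27, 36
Layer 1-27: 27 each from A, B, C = 27*3 = 81 chips; eligible A, B, C
Layer 28-36: 9 each from A, B = 9*2 = 18 chips; eligible A, B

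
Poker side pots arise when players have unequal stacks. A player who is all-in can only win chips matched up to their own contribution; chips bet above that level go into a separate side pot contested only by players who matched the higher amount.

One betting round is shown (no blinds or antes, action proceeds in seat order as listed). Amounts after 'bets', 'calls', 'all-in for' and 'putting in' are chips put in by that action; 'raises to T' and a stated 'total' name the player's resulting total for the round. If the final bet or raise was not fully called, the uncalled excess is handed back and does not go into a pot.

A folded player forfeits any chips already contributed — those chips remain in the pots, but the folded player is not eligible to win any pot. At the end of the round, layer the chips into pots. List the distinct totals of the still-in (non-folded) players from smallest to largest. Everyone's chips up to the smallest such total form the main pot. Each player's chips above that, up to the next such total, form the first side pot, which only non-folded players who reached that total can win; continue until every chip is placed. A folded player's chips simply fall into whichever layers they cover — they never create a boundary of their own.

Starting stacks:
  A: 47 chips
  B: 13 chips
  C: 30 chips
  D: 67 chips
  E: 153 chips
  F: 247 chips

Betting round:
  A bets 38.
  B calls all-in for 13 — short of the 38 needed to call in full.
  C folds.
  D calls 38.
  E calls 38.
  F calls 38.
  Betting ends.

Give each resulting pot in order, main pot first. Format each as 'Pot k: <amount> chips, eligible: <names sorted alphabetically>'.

Contributions: A=38, B=13, D=38, E=38, F=38
Folded: C
Pot levels (distinct totals of non-folded players): 13, 38
Layer 1-13: 13 each from A, B, D, E, F = 13*5 = 65 chips; eligible A, B, D, E, F
Layer 14-38: 25 each from A, D, E, F = 25*4 = 100 chips; eligible A, D, E, F

Pot 1: 65 chips, eligible: A, B, D, E, F
Pot 2: 100 chips, eligible: A, D, E, F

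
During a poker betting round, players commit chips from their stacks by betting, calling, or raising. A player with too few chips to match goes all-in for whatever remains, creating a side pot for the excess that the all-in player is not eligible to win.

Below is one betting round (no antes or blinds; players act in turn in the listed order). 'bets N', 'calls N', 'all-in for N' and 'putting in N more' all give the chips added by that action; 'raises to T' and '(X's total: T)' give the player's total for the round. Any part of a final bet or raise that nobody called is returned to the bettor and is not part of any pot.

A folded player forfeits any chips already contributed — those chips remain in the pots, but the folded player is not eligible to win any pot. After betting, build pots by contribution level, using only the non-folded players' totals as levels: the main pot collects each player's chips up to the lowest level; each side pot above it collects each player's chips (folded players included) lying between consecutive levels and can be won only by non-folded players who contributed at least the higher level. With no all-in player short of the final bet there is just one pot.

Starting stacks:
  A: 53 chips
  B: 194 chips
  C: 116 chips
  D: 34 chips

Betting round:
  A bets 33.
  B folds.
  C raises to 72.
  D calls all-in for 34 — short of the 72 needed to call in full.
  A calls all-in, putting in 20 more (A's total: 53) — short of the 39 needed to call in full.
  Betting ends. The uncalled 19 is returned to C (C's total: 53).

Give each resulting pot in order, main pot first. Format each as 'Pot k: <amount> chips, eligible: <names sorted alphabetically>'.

Contributions (after 19 returned to C): A=53, C=53, D=34
Folded: B
Pot levels (distinct totals of non-folded players): 34, 53
Layer 1-34: 34 each from A, C, D = 34*3 = 102 chips; eligible A, C, D
Layer 35-53: 19 each from A, C = 19*2 = 38 chips; eligible A, C

Pot 1: 102 chips, eligible: A, C, D
Pot 2: 38 chips, eligible: A, C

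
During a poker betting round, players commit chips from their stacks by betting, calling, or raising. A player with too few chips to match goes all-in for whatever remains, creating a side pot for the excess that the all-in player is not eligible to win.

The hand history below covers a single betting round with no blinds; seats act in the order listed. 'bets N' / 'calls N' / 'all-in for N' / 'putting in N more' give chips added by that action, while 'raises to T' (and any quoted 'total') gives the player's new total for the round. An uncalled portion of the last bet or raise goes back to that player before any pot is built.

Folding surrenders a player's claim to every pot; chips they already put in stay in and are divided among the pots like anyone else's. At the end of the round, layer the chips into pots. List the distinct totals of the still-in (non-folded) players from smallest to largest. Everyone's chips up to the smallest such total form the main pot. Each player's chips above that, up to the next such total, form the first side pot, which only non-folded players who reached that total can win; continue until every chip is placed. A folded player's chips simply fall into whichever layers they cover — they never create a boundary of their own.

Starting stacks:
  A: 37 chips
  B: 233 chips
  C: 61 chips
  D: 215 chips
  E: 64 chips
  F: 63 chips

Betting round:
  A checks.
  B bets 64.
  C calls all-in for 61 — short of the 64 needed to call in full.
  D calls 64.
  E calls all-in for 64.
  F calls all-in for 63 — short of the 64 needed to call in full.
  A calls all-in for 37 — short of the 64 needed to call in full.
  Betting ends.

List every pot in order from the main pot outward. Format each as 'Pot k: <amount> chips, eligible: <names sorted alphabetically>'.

Contributions: A=37, B=64, C=61, D=64, E=64, F=63
Pot levels (distinct totals of non-folded players): 37, 61, 63, 64
Layer 1-37: 37 each from A, B, C, D, E, F = 37*6 = 222 chips; eligible A, B, C, D, E, F
Layer 38-61: 24 each from B, C, D, E, F = 24*5 = 120 chips; eligible B, C, D, E, F
Layer 62-63: 2 each from B, D, E, F = 2*4 = 8 chips; eligible B, D, E, F
Layer 64-64: 1 each from B, D, E = 1*3 = 3 chips; eligible B, D, E

Pot 1: 222 chips, eligible: A, B, C, D, E, F
Pot 2: 120 chips, eligible: B, C, D, E, F
Pot 3: 8 chips, eligible: B, D, E, F
Pot 4: 3 chips, eligible: B, D, E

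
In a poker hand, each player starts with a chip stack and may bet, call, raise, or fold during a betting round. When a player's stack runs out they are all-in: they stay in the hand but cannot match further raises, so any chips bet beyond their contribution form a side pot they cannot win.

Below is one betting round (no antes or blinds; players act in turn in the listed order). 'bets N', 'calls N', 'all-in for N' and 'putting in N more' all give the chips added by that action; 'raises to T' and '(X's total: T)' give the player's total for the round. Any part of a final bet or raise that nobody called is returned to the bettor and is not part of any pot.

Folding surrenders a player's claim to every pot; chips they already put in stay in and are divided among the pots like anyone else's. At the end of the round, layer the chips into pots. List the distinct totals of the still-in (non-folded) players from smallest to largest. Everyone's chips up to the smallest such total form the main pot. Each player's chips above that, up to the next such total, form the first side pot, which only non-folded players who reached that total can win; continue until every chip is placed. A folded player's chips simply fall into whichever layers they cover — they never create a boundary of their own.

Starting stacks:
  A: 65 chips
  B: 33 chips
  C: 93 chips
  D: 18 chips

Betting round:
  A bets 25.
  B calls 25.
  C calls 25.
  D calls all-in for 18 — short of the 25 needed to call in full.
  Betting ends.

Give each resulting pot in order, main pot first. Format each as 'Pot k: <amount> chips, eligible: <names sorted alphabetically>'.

Pot 1: 72 chips, eligible: A, B, C, D
Pot 2: 21 chips, eligible: A, B, C

Derivation:
Contributions: A=25, B=25, C=25, D=18
Pot levels (distinct totals of non-folded players): 18, 25
Layer 1-18: 18 each from A, B, C, D = 18*4 = 72 chips; eligible A, B, C, D
Layer 19-25: 7 each from A, B, C = 7*3 = 21 chips; eligible A, B, C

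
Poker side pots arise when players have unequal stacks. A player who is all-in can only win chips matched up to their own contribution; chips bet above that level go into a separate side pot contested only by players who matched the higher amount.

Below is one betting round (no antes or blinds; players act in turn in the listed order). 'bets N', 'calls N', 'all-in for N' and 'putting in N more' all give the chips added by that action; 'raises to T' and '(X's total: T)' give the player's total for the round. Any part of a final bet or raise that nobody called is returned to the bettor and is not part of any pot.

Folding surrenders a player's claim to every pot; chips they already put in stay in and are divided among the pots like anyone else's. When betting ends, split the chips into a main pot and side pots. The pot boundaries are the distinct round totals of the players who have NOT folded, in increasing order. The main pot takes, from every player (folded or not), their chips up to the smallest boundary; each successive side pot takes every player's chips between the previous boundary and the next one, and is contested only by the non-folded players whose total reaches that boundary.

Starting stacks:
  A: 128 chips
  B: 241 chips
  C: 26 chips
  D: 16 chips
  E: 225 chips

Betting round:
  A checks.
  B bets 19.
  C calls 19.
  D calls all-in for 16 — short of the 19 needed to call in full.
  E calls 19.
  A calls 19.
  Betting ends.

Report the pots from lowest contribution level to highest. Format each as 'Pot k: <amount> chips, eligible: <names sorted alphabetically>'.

Pot 1: 80 chips, eligible: A, B, C, D, E
Pot 2: 12 chips, eligible: A, B, C, E

Derivation:
Contributions: A=19, B=19, C=19, D=16, E=19
Pot levels (distinct totals of non-folded players): 16, 19
Layer 1-16: 16 each from A, B, C, D, E = 16*5 = 80 chips; eligible A, B, C, D, E
Layer 17-19: 3 each from A, B, C, E = 3*4 = 12 chips; eligible A, B, C, E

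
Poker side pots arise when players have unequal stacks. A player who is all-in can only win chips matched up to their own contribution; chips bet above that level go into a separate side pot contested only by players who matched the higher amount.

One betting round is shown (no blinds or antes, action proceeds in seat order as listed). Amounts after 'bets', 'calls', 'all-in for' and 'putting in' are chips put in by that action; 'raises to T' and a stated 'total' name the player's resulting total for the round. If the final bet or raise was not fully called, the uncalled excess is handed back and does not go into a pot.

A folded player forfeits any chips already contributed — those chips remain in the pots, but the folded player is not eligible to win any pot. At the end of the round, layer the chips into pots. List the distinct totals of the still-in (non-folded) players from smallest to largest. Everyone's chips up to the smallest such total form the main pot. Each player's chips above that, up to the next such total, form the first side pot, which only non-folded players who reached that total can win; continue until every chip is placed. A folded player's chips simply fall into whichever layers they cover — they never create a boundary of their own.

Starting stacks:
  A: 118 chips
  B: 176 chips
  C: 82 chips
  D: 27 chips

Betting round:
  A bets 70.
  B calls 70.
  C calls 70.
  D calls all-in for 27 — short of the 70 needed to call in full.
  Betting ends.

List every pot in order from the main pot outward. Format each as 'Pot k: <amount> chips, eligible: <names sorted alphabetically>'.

Pot 1: 108 chips, eligible: A, B, C, D
Pot 2: 129 chips, eligible: A, B, C

Derivation:
Contributions: A=70, B=70, C=70, D=27
Pot levels (distinct totals of non-folded players): 27, 70
Layer 1-27: 27 each from A, B, C, D = 27*4 = 108 chips; eligible A, B, C, D
Layer 28-70: 43 each from A, B, C = 43*3 = 129 chips; eligible A, B, C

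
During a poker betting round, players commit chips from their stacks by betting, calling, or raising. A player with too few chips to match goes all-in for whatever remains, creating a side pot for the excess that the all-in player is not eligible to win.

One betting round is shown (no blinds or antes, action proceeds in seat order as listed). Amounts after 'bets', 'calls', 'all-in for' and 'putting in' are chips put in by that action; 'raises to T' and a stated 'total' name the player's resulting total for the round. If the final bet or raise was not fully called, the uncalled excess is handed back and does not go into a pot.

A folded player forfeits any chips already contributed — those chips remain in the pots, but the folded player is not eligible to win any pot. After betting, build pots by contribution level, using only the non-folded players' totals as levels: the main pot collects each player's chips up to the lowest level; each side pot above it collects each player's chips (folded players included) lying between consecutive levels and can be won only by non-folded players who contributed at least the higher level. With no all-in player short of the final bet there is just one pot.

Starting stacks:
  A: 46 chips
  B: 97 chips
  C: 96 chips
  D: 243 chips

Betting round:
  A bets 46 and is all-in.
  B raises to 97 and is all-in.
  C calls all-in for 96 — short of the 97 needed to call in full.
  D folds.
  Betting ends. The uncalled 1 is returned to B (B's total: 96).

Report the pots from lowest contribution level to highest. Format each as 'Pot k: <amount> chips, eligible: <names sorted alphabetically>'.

Pot 1: 138 chips, eligible: A, B, C
Pot 2: 100 chips, eligible: B, C

Derivation:
Contributions (after 1 returned to B): A=46, B=96, C=96
Folded: D
Pot levels (distinct totals of non-folded players): 46, 96
Layer 1-46: 46 each from A, B, C = 46*3 = 138 chips; eligible A, B, C
Layer 47-96: 50 each from B, C = 50*2 = 100 chips; eligible B, C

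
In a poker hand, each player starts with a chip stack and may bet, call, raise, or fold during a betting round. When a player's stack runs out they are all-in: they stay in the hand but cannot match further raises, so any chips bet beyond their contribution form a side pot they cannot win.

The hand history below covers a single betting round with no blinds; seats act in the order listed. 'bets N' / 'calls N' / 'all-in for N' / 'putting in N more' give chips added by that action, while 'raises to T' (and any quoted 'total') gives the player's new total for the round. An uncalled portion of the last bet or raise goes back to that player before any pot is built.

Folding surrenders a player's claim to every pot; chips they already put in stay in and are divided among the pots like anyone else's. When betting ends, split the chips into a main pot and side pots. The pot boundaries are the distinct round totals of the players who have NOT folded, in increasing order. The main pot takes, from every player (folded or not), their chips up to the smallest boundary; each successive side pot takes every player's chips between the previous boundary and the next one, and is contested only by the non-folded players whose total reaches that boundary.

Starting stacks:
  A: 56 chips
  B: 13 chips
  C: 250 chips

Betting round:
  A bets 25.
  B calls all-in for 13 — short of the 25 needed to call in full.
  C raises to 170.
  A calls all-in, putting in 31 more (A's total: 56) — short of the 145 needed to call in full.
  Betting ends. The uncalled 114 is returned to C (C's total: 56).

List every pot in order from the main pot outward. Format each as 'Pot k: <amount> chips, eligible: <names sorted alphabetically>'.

Pot 1: 39 chips, eligible: A, B, C
Pot 2: 86 chips, eligible: A, C

Derivation:
Contributions (after 114 returned to C): A=56, B=13, C=56
Pot levels (distinct totals of non-folded players): 13, 56
Layer 1-13: 13 each from A, B, C = 13*3 = 39 chips; eligible A, B, C
Layer 14-56: 43 each from A, C = 43*2 = 86 chips; eligible A, C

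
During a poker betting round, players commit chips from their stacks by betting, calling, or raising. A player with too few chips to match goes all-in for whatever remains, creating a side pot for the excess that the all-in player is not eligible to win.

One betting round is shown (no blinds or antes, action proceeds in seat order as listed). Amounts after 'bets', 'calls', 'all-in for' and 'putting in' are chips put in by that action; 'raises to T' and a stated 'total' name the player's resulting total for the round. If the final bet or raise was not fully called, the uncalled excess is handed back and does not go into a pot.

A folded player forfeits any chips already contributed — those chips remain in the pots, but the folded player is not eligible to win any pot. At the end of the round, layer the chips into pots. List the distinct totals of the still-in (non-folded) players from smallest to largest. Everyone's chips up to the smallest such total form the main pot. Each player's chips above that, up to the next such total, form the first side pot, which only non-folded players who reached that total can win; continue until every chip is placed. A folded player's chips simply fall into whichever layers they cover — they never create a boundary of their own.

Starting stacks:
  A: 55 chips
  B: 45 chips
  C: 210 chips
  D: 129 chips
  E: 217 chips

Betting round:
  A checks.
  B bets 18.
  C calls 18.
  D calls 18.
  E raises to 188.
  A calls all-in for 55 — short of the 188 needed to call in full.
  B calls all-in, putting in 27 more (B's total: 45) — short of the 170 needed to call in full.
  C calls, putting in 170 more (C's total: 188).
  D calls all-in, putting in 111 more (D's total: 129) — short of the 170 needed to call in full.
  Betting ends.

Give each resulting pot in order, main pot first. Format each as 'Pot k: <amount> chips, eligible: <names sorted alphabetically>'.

Contributions: A=55, B=45, C=188, D=129, E=188
Pot levels (distinct totals of non-folded players): 45, 55, 129, 188
Layer 1-45: 45 each from A, B, C, D, E = 45*5 = 225 chips; eligible A, B, C, D, E
Layer 46-55: 10 each from A, C, D, E = 10*4 = 40 chips; eligible A, C, D, E
Layer 56-129: 74 each from C, D, E = 74*3 = 222 chips; eligible C, D, E
Layer 130-188: 59 each from C, E = 59*2 = 118 chips; eligible C, E

Pot 1: 225 chips, eligible: A, B, C, D, E
Pot 2: 40 chips, eligible: A, C, D, E
Pot 3: 222 chips, eligible: C, D, E
Pot 4: 118 chips, eligible: C, E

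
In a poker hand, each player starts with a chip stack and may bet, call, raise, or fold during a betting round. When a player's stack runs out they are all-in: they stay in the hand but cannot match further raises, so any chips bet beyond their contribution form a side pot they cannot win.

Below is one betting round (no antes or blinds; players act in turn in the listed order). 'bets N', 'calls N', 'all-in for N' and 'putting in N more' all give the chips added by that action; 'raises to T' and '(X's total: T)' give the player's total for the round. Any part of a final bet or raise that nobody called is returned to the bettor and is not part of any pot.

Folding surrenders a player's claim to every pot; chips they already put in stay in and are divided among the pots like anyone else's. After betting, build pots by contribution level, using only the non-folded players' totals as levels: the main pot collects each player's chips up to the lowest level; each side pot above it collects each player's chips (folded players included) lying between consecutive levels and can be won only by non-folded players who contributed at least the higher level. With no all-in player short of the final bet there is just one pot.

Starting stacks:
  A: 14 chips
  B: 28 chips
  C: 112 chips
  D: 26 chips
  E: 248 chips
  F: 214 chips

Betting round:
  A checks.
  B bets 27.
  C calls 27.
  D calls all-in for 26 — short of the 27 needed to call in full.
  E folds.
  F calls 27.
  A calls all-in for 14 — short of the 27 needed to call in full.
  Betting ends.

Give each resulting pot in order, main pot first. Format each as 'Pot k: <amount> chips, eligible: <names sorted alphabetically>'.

Pot 1: 70 chips, eligible: A, B, C, D, F
Pot 2: 48 chips, eligible: B, C, D, F
Pot 3: 3 chips, eligible: B, C, F

Derivation:
Contributions: A=14, B=27, C=27, D=26, F=27
Folded: E
Pot levels (distinct totals of non-folded players): 14, 26, 27
Layer 1-14: 14 each from A, B, C, D, F = 14*5 = 70 chips; eligible A, B, C, D, F
Layer 15-26: 12 each from B, C, D, F = 12*4 = 48 chips; eligible B, C, D, F
Layer 27-27: 1 each from B, C, F = 1*3 = 3 chips; eligible B, C, F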